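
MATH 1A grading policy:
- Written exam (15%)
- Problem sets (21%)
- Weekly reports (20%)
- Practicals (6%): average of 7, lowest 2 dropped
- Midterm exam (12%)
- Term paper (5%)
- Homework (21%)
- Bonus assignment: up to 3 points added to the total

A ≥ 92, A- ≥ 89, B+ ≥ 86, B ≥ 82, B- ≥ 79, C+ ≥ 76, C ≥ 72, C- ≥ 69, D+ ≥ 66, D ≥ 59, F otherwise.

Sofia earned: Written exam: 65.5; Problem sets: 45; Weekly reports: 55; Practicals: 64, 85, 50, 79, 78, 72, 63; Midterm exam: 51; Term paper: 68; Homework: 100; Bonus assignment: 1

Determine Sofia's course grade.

Practicals: drop 50, 63 → average of remaining 5 = 378/5 = 75.6
Weighted total:
  Written exam 65.5 × 0.15 = 9.825
  Problem sets 45 × 0.21 = 9.45
  Weekly reports 55 × 0.2 = 11
  Practicals 75.6 × 0.06 = 4.536
  Midterm exam 51 × 0.12 = 6.12
  Term paper 68 × 0.05 = 3.4
  Homework 100 × 0.21 = 21
Sum = 65.331
Bonus assignment: 65.331 + 1 = 66.331
66.331 is ≥ 66 and < 69 → D+

D+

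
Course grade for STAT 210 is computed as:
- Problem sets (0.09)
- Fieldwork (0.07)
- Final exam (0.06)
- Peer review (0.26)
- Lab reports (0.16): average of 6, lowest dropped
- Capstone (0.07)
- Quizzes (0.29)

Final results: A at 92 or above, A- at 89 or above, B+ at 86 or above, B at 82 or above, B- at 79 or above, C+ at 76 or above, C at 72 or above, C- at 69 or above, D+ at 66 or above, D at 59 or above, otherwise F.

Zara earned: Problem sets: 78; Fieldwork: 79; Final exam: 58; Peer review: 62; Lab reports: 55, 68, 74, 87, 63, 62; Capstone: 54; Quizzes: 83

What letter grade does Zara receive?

Lab reports: drop 55 → average of remaining 5 = 354/5 = 70.8
Weighted total:
  Problem sets 78 × 0.09 = 7.02
  Fieldwork 79 × 0.07 = 5.53
  Final exam 58 × 0.06 = 3.48
  Peer review 62 × 0.26 = 16.12
  Lab reports 70.8 × 0.16 = 11.328
  Capstone 54 × 0.07 = 3.78
  Quizzes 83 × 0.29 = 24.07
Sum = 71.328
71.328 is ≥ 69 and < 72 → C-

C-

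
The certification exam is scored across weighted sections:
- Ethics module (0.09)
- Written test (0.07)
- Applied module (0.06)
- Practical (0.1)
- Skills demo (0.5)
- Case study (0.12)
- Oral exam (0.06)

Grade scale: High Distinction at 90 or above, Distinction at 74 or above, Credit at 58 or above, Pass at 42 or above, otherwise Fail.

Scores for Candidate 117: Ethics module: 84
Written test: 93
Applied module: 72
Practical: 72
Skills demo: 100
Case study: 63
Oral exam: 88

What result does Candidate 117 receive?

Weighted total:
  Ethics module 84 × 0.09 = 7.56
  Written test 93 × 0.07 = 6.51
  Applied module 72 × 0.06 = 4.32
  Practical 72 × 0.1 = 7.2
  Skills demo 100 × 0.5 = 50
  Case study 63 × 0.12 = 7.56
  Oral exam 88 × 0.06 = 5.28
Sum = 88.43
88.43 is ≥ 74 and < 90 → Distinction

Distinction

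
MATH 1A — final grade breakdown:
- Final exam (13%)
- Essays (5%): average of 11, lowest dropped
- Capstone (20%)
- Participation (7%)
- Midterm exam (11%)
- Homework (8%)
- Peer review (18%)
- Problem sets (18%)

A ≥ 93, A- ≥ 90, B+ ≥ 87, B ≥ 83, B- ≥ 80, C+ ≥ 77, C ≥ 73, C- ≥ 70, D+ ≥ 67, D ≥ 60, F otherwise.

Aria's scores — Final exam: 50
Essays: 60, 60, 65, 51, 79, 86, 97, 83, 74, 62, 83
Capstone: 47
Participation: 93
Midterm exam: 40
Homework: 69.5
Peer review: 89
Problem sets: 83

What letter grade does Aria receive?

D+

Essays: drop 51 → average of remaining 10 = 749/10 = 74.9
Weighted total:
  Final exam 50 × 0.13 = 6.5
  Essays 74.9 × 0.05 = 3.745
  Capstone 47 × 0.2 = 9.4
  Participation 93 × 0.07 = 6.51
  Midterm exam 40 × 0.11 = 4.4
  Homework 69.5 × 0.08 = 5.56
  Peer review 89 × 0.18 = 16.02
  Problem sets 83 × 0.18 = 14.94
Sum = 67.075
67.075 is ≥ 67 and < 70 → D+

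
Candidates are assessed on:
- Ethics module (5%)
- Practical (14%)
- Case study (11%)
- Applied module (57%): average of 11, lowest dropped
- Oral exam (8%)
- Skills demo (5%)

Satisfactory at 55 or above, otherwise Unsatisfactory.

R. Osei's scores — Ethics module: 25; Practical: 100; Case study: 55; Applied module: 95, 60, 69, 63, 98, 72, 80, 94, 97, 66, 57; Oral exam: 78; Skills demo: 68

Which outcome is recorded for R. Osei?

Satisfactory

Applied module: drop 57 → average of remaining 10 = 794/10 = 79.4
Weighted total:
  Ethics module 25 × 0.05 = 1.25
  Practical 100 × 0.14 = 14
  Case study 55 × 0.11 = 6.05
  Applied module 79.4 × 0.57 = 45.258
  Oral exam 78 × 0.08 = 6.24
  Skills demo 68 × 0.05 = 3.4
Sum = 76.198
76.198 ≥ 55 → Satisfactory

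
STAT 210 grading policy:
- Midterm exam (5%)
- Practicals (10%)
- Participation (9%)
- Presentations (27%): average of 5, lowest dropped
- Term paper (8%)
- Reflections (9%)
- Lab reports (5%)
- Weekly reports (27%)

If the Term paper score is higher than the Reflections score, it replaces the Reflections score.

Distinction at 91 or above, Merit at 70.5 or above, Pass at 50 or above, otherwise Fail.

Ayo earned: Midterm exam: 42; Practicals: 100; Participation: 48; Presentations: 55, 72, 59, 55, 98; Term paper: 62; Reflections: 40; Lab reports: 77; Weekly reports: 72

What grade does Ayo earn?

Presentations: drop 55 → average of remaining 4 = 284/4 = 71
Term paper (62) > Reflections (40), so Reflections counts as 62.
Weighted total:
  Midterm exam 42 × 0.05 = 2.1
  Practicals 100 × 0.1 = 10
  Participation 48 × 0.09 = 4.32
  Presentations 71 × 0.27 = 19.17
  Term paper 62 × 0.08 = 4.96
  Reflections 62 × 0.09 = 5.58
  Lab reports 77 × 0.05 = 3.85
  Weekly reports 72 × 0.27 = 19.44
Sum = 69.42
69.42 is ≥ 50 and < 70.5 → Pass

Pass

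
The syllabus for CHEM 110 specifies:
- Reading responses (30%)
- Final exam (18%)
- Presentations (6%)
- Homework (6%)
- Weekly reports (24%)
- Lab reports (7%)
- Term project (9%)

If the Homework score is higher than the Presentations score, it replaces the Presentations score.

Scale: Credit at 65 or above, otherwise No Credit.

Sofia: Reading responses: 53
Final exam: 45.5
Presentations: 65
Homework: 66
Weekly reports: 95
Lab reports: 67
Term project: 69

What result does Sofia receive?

Credit

Homework (66) > Presentations (65), so Presentations counts as 66.
Weighted total:
  Reading responses 53 × 0.3 = 15.9
  Final exam 45.5 × 0.18 = 8.19
  Presentations 66 × 0.06 = 3.96
  Homework 66 × 0.06 = 3.96
  Weekly reports 95 × 0.24 = 22.8
  Lab reports 67 × 0.07 = 4.69
  Term project 69 × 0.09 = 6.21
Sum = 65.71
65.71 ≥ 65 → Credit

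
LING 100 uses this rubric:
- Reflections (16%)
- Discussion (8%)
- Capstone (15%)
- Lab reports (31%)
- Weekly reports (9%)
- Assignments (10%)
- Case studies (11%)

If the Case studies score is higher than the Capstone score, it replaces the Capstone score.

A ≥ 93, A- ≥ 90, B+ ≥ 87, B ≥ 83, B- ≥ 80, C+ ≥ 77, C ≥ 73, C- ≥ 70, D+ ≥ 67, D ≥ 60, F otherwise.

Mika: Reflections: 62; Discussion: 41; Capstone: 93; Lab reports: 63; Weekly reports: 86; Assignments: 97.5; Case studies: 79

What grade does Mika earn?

Case studies (79) ≤ Capstone (93), so Capstone stays at 93.
Weighted total:
  Reflections 62 × 0.16 = 9.92
  Discussion 41 × 0.08 = 3.28
  Capstone 93 × 0.15 = 13.95
  Lab reports 63 × 0.31 = 19.53
  Weekly reports 86 × 0.09 = 7.74
  Assignments 97.5 × 0.1 = 9.75
  Case studies 79 × 0.11 = 8.69
Sum = 72.86
72.86 is ≥ 70 and < 73 → C-

C-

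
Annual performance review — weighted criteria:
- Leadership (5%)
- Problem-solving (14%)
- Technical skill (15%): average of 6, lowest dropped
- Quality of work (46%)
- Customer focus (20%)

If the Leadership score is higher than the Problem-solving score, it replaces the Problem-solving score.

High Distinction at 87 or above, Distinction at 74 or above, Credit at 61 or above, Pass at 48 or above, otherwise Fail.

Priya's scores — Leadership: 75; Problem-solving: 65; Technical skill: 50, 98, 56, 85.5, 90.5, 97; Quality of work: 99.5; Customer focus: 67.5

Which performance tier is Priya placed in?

Distinction

Technical skill: drop 50 → average of remaining 5 = 427/5 = 85.4
Leadership (75) > Problem-solving (65), so Problem-solving counts as 75.
Weighted total:
  Leadership 75 × 0.05 = 3.75
  Problem-solving 75 × 0.14 = 10.5
  Technical skill 85.4 × 0.15 = 12.81
  Quality of work 99.5 × 0.46 = 45.77
  Customer focus 67.5 × 0.2 = 13.5
Sum = 86.33
86.33 is ≥ 74 and < 87 → Distinction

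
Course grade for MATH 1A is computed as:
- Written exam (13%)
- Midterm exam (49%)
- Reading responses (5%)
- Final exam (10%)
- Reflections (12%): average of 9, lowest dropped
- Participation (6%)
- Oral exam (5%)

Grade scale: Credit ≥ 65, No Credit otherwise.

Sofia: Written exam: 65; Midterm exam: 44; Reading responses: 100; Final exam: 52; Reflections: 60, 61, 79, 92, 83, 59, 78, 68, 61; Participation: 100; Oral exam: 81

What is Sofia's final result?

No Credit

Reflections: drop 59 → average of remaining 8 = 582/8 = 72.75
Weighted total:
  Written exam 65 × 0.13 = 8.45
  Midterm exam 44 × 0.49 = 21.56
  Reading responses 100 × 0.05 = 5
  Final exam 52 × 0.1 = 5.2
  Reflections 72.75 × 0.12 = 8.73
  Participation 100 × 0.06 = 6
  Oral exam 81 × 0.05 = 4.05
Sum = 58.99
58.99 < 65 → No Credit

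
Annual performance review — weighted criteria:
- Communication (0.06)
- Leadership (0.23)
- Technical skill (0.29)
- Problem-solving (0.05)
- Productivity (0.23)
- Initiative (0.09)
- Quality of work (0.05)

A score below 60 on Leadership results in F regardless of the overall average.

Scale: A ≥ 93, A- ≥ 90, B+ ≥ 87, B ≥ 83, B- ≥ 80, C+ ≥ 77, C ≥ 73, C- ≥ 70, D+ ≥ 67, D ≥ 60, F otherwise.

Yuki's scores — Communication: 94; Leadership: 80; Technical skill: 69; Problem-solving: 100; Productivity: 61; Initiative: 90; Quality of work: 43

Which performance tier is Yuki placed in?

C

Leadership score 80 ≥ 60: minimum met.
Weighted total:
  Communication 94 × 0.06 = 5.64
  Leadership 80 × 0.23 = 18.4
  Technical skill 69 × 0.29 = 20.01
  Problem-solving 100 × 0.05 = 5
  Productivity 61 × 0.23 = 14.03
  Initiative 90 × 0.09 = 8.1
  Quality of work 43 × 0.05 = 2.15
Sum = 73.33
73.33 is ≥ 73 and < 77 → C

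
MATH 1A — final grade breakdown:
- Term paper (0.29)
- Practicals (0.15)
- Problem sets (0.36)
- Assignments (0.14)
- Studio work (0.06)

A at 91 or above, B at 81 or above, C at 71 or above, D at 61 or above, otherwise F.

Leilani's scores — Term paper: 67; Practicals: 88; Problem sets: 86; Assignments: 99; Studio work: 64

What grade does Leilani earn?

B

Weighted total:
  Term paper 67 × 0.29 = 19.43
  Practicals 88 × 0.15 = 13.2
  Problem sets 86 × 0.36 = 30.96
  Assignments 99 × 0.14 = 13.86
  Studio work 64 × 0.06 = 3.84
Sum = 81.29
81.29 is ≥ 81 and < 91 → B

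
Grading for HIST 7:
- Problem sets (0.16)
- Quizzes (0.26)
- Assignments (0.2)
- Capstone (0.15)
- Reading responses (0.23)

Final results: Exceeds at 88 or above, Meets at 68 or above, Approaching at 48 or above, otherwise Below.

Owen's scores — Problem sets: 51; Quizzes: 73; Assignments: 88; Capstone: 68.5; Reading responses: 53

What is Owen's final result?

Approaching

Weighted total:
  Problem sets 51 × 0.16 = 8.16
  Quizzes 73 × 0.26 = 18.98
  Assignments 88 × 0.2 = 17.6
  Capstone 68.5 × 0.15 = 10.275
  Reading responses 53 × 0.23 = 12.19
Sum = 67.205
67.205 is ≥ 48 and < 68 → Approaching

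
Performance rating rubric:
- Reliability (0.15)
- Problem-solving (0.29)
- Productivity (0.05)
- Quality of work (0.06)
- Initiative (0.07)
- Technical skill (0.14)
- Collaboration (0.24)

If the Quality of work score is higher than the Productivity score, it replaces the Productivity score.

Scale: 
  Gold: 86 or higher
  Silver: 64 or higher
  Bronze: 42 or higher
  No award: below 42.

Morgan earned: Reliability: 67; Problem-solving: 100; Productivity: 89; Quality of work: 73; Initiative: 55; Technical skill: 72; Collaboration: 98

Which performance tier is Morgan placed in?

Silver

Quality of work (73) ≤ Productivity (89), so Productivity stays at 89.
Weighted total:
  Reliability 67 × 0.15 = 10.05
  Problem-solving 100 × 0.29 = 29
  Productivity 89 × 0.05 = 4.45
  Quality of work 73 × 0.06 = 4.38
  Initiative 55 × 0.07 = 3.85
  Technical skill 72 × 0.14 = 10.08
  Collaboration 98 × 0.24 = 23.52
Sum = 85.33
85.33 is ≥ 64 and < 86 → Silver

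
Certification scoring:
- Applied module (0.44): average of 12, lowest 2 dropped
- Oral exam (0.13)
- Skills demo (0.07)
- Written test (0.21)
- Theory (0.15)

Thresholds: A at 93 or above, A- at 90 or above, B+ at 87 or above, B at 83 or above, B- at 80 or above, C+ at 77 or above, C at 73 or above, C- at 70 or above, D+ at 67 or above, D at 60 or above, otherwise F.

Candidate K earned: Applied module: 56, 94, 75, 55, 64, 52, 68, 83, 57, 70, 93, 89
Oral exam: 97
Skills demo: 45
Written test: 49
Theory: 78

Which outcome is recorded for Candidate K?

Applied module: drop 52, 55 → average of remaining 10 = 749/10 = 74.9
Weighted total:
  Applied module 74.9 × 0.44 = 32.956
  Oral exam 97 × 0.13 = 12.61
  Skills demo 45 × 0.07 = 3.15
  Written test 49 × 0.21 = 10.29
  Theory 78 × 0.15 = 11.7
Sum = 70.706
70.706 is ≥ 70 and < 73 → C-

C-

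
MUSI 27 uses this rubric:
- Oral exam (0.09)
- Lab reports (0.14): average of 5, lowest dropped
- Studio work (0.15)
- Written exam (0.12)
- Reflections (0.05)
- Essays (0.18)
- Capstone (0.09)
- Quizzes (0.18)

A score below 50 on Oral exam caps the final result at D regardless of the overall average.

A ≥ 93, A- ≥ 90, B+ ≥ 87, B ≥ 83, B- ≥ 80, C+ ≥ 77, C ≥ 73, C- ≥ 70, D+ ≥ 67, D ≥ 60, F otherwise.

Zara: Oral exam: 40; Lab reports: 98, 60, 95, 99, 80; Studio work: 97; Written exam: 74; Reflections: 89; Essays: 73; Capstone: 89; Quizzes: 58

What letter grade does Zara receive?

D

Lab reports: drop 60 → average of remaining 4 = 372/4 = 93
Oral exam score 40 < 50: minimum not met.
Weighted total:
  Oral exam 40 × 0.09 = 3.6
  Lab reports 93 × 0.14 = 13.02
  Studio work 97 × 0.15 = 14.55
  Written exam 74 × 0.12 = 8.88
  Reflections 89 × 0.05 = 4.45
  Essays 73 × 0.18 = 13.14
  Capstone 89 × 0.09 = 8.01
  Quizzes 58 × 0.18 = 10.44
Sum = 76.09
76.09 would be C; cap at D applies → D.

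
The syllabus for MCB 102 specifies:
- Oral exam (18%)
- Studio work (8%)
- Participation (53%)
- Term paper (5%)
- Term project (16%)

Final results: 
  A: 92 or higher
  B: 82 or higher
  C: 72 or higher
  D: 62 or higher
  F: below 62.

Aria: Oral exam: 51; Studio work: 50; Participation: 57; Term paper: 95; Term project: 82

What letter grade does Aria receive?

F

Weighted total:
  Oral exam 51 × 0.18 = 9.18
  Studio work 50 × 0.08 = 4
  Participation 57 × 0.53 = 30.21
  Term paper 95 × 0.05 = 4.75
  Term project 82 × 0.16 = 13.12
Sum = 61.26
61.26 < 62 → F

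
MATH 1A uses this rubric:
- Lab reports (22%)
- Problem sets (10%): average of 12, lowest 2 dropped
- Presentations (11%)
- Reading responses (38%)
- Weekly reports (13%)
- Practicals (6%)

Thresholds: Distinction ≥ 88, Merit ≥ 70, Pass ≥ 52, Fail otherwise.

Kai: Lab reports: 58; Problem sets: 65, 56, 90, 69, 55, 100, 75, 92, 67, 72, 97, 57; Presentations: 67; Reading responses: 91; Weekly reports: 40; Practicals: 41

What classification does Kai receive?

Merit

Problem sets: drop 55, 56 → average of remaining 10 = 784/10 = 78.4
Weighted total:
  Lab reports 58 × 0.22 = 12.76
  Problem sets 78.4 × 0.1 = 7.84
  Presentations 67 × 0.11 = 7.37
  Reading responses 91 × 0.38 = 34.58
  Weekly reports 40 × 0.13 = 5.2
  Practicals 41 × 0.06 = 2.46
Sum = 70.21
70.21 is ≥ 70 and < 88 → Merit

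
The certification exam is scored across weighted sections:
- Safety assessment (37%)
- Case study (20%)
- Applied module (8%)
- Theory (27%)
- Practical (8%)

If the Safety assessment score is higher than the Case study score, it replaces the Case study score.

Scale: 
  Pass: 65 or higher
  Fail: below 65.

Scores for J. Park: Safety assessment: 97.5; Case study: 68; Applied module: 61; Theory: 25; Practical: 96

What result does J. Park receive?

Safety assessment (97.5) > Case study (68), so Case study counts as 97.5.
Weighted total:
  Safety assessment 97.5 × 0.37 = 36.075
  Case study 97.5 × 0.2 = 19.5
  Applied module 61 × 0.08 = 4.88
  Theory 25 × 0.27 = 6.75
  Practical 96 × 0.08 = 7.68
Sum = 74.885
74.885 ≥ 65 → Pass

Pass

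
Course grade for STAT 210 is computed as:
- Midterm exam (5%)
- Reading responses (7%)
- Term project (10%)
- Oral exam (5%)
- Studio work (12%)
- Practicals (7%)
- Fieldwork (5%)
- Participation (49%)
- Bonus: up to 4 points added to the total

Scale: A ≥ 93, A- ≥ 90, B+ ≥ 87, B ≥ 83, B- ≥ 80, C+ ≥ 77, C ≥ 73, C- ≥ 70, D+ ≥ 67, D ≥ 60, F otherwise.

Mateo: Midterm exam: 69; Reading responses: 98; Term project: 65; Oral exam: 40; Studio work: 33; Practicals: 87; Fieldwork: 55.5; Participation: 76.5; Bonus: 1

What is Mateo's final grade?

Weighted total:
  Midterm exam 69 × 0.05 = 3.45
  Reading responses 98 × 0.07 = 6.86
  Term project 65 × 0.1 = 6.5
  Oral exam 40 × 0.05 = 2
  Studio work 33 × 0.12 = 3.96
  Practicals 87 × 0.07 = 6.09
  Fieldwork 55.5 × 0.05 = 2.775
  Participation 76.5 × 0.49 = 37.485
Sum = 69.12
Bonus: 69.12 + 1 = 70.12
70.12 is ≥ 70 and < 73 → C-

C-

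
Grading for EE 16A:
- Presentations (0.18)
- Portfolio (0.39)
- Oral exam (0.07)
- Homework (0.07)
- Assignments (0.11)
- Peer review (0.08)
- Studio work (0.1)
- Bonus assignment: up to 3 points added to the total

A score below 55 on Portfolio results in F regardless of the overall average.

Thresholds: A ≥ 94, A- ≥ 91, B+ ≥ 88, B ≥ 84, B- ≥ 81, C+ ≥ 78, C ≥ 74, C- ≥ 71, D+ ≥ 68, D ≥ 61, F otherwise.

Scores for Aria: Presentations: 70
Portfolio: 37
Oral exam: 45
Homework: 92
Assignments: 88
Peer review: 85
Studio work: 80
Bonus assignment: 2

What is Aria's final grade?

F

Portfolio score 37 < 55: minimum not met.
Weighted total:
  Presentations 70 × 0.18 = 12.6
  Portfolio 37 × 0.39 = 14.43
  Oral exam 45 × 0.07 = 3.15
  Homework 92 × 0.07 = 6.44
  Assignments 88 × 0.11 = 9.68
  Peer review 85 × 0.08 = 6.8
  Studio work 80 × 0.1 = 8
Sum = 61.1
Bonus assignment: 61.1 + 2 = 63.1
Because the Portfolio minimum was not met, the result is F.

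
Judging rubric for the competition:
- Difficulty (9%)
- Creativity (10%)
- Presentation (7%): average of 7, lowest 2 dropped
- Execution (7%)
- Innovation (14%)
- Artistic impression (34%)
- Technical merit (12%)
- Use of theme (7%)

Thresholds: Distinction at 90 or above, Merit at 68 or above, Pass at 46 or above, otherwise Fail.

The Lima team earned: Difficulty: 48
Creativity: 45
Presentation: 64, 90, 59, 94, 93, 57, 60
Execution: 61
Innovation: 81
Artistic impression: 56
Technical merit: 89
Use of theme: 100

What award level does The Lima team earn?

Pass

Presentation: drop 57, 59 → average of remaining 5 = 401/5 = 80.2
Weighted total:
  Difficulty 48 × 0.09 = 4.32
  Creativity 45 × 0.1 = 4.5
  Presentation 80.2 × 0.07 = 5.614
  Execution 61 × 0.07 = 4.27
  Innovation 81 × 0.14 = 11.34
  Artistic impression 56 × 0.34 = 19.04
  Technical merit 89 × 0.12 = 10.68
  Use of theme 100 × 0.07 = 7
Sum = 66.764
66.764 is ≥ 46 and < 68 → Pass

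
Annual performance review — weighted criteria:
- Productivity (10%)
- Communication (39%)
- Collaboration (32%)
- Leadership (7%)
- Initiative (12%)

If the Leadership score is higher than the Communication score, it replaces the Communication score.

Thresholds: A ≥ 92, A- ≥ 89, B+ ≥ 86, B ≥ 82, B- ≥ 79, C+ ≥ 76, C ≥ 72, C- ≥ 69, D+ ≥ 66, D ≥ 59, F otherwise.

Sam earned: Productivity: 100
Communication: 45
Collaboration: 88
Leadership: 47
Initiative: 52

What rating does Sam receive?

Leadership (47) > Communication (45), so Communication counts as 47.
Weighted total:
  Productivity 100 × 0.1 = 10
  Communication 47 × 0.39 = 18.33
  Collaboration 88 × 0.32 = 28.16
  Leadership 47 × 0.07 = 3.29
  Initiative 52 × 0.12 = 6.24
Sum = 66.02
66.02 is ≥ 66 and < 69 → D+

D+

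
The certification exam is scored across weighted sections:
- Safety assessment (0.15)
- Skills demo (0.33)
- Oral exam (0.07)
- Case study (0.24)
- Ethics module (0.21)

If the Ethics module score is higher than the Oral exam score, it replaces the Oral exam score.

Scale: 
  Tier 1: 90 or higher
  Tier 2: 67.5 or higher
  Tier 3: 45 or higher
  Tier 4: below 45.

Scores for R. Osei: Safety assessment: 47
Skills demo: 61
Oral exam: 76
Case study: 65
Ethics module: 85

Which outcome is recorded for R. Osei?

Tier 3

Ethics module (85) > Oral exam (76), so Oral exam counts as 85.
Weighted total:
  Safety assessment 47 × 0.15 = 7.05
  Skills demo 61 × 0.33 = 20.13
  Oral exam 85 × 0.07 = 5.95
  Case study 65 × 0.24 = 15.6
  Ethics module 85 × 0.21 = 17.85
Sum = 66.58
66.58 is ≥ 45 and < 67.5 → Tier 3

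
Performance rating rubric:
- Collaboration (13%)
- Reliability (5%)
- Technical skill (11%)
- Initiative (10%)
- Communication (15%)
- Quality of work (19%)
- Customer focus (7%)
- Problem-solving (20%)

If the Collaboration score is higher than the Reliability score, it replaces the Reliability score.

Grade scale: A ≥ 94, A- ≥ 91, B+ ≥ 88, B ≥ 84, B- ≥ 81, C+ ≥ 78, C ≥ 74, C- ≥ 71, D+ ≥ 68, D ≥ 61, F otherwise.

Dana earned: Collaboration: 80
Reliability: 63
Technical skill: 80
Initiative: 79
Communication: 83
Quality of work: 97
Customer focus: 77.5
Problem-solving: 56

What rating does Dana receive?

Collaboration (80) > Reliability (63), so Reliability counts as 80.
Weighted total:
  Collaboration 80 × 0.13 = 10.4
  Reliability 80 × 0.05 = 4
  Technical skill 80 × 0.11 = 8.8
  Initiative 79 × 0.1 = 7.9
  Communication 83 × 0.15 = 12.45
  Quality of work 97 × 0.19 = 18.43
  Customer focus 77.5 × 0.07 = 5.425
  Problem-solving 56 × 0.2 = 11.2
Sum = 78.605
78.605 is ≥ 78 and < 81 → C+

C+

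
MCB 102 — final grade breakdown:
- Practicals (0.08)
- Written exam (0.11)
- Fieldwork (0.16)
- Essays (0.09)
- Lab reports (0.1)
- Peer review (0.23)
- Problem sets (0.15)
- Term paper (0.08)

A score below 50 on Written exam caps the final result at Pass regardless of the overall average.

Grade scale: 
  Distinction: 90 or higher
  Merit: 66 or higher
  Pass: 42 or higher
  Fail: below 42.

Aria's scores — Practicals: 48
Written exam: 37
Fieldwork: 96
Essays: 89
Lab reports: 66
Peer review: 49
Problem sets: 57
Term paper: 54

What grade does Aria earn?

Pass

Written exam score 37 < 50: minimum not met.
Weighted total:
  Practicals 48 × 0.08 = 3.84
  Written exam 37 × 0.11 = 4.07
  Fieldwork 96 × 0.16 = 15.36
  Essays 89 × 0.09 = 8.01
  Lab reports 66 × 0.1 = 6.6
  Peer review 49 × 0.23 = 11.27
  Problem sets 57 × 0.15 = 8.55
  Term paper 54 × 0.08 = 4.32
Sum = 62.02
62.02 would be Pass; cap at Pass applies → Pass.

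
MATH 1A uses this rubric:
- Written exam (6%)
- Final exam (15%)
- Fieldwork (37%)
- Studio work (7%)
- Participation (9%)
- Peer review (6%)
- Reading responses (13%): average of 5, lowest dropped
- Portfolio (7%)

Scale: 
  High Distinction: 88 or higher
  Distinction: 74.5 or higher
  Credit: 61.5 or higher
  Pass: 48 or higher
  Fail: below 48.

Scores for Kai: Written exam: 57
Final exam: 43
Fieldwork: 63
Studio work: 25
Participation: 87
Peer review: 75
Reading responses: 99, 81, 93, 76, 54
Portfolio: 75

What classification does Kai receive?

Credit

Reading responses: drop 54 → average of remaining 4 = 349/4 = 87.25
Weighted total:
  Written exam 57 × 0.06 = 3.42
  Final exam 43 × 0.15 = 6.45
  Fieldwork 63 × 0.37 = 23.31
  Studio work 25 × 0.07 = 1.75
  Participation 87 × 0.09 = 7.83
  Peer review 75 × 0.06 = 4.5
  Reading responses 87.25 × 0.13 = 11.3425
  Portfolio 75 × 0.07 = 5.25
Sum = 63.8525
63.8525 is ≥ 61.5 and < 74.5 → Credit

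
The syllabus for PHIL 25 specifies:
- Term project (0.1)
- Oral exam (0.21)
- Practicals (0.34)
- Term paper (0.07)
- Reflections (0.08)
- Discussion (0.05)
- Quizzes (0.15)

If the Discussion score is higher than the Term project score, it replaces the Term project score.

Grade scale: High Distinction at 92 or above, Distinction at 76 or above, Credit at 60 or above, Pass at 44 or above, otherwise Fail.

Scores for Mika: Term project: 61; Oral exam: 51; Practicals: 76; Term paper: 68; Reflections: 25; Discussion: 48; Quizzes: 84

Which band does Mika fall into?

Discussion (48) ≤ Term project (61), so Term project stays at 61.
Weighted total:
  Term project 61 × 0.1 = 6.1
  Oral exam 51 × 0.21 = 10.71
  Practicals 76 × 0.34 = 25.84
  Term paper 68 × 0.07 = 4.76
  Reflections 25 × 0.08 = 2
  Discussion 48 × 0.05 = 2.4
  Quizzes 84 × 0.15 = 12.6
Sum = 64.41
64.41 is ≥ 60 and < 76 → Credit

Credit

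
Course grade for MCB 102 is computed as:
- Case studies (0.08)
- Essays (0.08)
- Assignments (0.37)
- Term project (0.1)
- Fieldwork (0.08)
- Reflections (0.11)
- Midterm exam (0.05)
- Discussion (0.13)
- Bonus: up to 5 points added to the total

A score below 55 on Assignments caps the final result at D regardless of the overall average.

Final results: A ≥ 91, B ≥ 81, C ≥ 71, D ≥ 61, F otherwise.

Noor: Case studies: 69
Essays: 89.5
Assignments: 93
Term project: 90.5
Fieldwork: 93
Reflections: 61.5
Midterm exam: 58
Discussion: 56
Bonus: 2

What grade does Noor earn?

B

Assignments score 93 ≥ 55: minimum met.
Weighted total:
  Case studies 69 × 0.08 = 5.52
  Essays 89.5 × 0.08 = 7.16
  Assignments 93 × 0.37 = 34.41
  Term project 90.5 × 0.1 = 9.05
  Fieldwork 93 × 0.08 = 7.44
  Reflections 61.5 × 0.11 = 6.765
  Midterm exam 58 × 0.05 = 2.9
  Discussion 56 × 0.13 = 7.28
Sum = 80.525
Bonus: 80.525 + 2 = 82.525
82.525 is ≥ 81 and < 91 → B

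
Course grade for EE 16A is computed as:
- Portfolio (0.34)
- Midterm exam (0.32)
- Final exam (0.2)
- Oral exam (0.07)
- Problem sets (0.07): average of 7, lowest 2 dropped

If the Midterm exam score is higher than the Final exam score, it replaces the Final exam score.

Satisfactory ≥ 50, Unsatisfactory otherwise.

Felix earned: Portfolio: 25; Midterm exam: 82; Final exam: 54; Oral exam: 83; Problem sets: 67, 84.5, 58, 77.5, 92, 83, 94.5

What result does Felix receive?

Satisfactory

Problem sets: drop 58, 67 → average of remaining 5 = 431.5/5 = 86.3
Midterm exam (82) > Final exam (54), so Final exam counts as 82.
Weighted total:
  Portfolio 25 × 0.34 = 8.5
  Midterm exam 82 × 0.32 = 26.24
  Final exam 82 × 0.2 = 16.4
  Oral exam 83 × 0.07 = 5.81
  Problem sets 86.3 × 0.07 = 6.041
Sum = 62.991
62.991 ≥ 50 → Satisfactory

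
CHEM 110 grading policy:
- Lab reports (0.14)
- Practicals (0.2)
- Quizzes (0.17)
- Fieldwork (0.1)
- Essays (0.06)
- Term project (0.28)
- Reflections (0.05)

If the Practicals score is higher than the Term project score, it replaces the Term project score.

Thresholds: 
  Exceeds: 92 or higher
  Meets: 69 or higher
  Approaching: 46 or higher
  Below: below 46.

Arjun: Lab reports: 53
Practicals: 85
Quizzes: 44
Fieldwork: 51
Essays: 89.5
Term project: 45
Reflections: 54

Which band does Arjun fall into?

Approaching

Practicals (85) > Term project (45), so Term project counts as 85.
Weighted total:
  Lab reports 53 × 0.14 = 7.42
  Practicals 85 × 0.2 = 17
  Quizzes 44 × 0.17 = 7.48
  Fieldwork 51 × 0.1 = 5.1
  Essays 89.5 × 0.06 = 5.37
  Term project 85 × 0.28 = 23.8
  Reflections 54 × 0.05 = 2.7
Sum = 68.87
68.87 is ≥ 46 and < 69 → Approaching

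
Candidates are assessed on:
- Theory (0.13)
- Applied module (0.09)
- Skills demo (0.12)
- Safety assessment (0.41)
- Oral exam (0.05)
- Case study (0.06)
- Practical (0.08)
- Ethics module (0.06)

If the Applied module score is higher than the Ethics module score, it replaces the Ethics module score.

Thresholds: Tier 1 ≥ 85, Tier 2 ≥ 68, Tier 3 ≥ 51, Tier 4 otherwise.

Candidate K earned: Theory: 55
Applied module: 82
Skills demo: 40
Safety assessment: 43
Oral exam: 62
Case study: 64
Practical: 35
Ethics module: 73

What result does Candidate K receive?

Tier 3

Applied module (82) > Ethics module (73), so Ethics module counts as 82.
Weighted total:
  Theory 55 × 0.13 = 7.15
  Applied module 82 × 0.09 = 7.38
  Skills demo 40 × 0.12 = 4.8
  Safety assessment 43 × 0.41 = 17.63
  Oral exam 62 × 0.05 = 3.1
  Case study 64 × 0.06 = 3.84
  Practical 35 × 0.08 = 2.8
  Ethics module 82 × 0.06 = 4.92
Sum = 51.62
51.62 is ≥ 51 and < 68 → Tier 3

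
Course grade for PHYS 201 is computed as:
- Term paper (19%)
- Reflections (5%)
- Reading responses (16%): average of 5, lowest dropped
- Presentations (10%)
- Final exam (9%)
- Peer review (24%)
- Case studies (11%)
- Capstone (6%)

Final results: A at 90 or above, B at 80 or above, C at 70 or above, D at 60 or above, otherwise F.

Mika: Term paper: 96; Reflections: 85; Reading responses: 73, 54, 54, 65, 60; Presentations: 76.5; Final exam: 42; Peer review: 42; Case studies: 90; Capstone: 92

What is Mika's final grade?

D

Reading responses: drop 54 → average of remaining 4 = 252/4 = 63
Weighted total:
  Term paper 96 × 0.19 = 18.24
  Reflections 85 × 0.05 = 4.25
  Reading responses 63 × 0.16 = 10.08
  Presentations 76.5 × 0.1 = 7.65
  Final exam 42 × 0.09 = 3.78
  Peer review 42 × 0.24 = 10.08
  Case studies 90 × 0.11 = 9.9
  Capstone 92 × 0.06 = 5.52
Sum = 69.5
69.5 is ≥ 60 and < 70 → D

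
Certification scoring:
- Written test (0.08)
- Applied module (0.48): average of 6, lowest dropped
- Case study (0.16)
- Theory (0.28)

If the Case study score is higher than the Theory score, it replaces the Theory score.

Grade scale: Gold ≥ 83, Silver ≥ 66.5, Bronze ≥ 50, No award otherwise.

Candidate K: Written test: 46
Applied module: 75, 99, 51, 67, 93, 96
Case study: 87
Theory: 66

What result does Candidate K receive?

Applied module: drop 51 → average of remaining 5 = 430/5 = 86
Case study (87) > Theory (66), so Theory counts as 87.
Weighted total:
  Written test 46 × 0.08 = 3.68
  Applied module 86 × 0.48 = 41.28
  Case study 87 × 0.16 = 13.92
  Theory 87 × 0.28 = 24.36
Sum = 83.24
83.24 ≥ 83 → Gold

Gold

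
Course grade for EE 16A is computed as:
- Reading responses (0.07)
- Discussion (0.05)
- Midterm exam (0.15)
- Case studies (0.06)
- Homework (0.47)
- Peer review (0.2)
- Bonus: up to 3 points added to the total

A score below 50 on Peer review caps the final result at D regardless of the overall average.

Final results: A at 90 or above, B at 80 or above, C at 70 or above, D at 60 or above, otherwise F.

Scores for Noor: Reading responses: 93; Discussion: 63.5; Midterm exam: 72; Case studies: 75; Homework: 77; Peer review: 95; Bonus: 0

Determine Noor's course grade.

Peer review score 95 ≥ 50: minimum met.
Weighted total:
  Reading responses 93 × 0.07 = 6.51
  Discussion 63.5 × 0.05 = 3.175
  Midterm exam 72 × 0.15 = 10.8
  Case studies 75 × 0.06 = 4.5
  Homework 77 × 0.47 = 36.19
  Peer review 95 × 0.2 = 19
Sum = 80.175
Bonus: 80.175 + 0 = 80.175
80.175 is ≥ 80 and < 90 → B

B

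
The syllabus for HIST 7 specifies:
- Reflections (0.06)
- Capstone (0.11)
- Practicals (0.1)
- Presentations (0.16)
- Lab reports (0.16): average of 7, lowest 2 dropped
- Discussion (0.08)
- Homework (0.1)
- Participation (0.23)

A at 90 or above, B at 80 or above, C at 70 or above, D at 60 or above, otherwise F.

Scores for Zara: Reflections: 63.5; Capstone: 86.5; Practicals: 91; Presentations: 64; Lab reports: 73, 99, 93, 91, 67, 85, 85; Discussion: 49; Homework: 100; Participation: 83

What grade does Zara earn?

B

Lab reports: drop 67, 73 → average of remaining 5 = 453/5 = 90.6
Weighted total:
  Reflections 63.5 × 0.06 = 3.81
  Capstone 86.5 × 0.11 = 9.515
  Practicals 91 × 0.1 = 9.1
  Presentations 64 × 0.16 = 10.24
  Lab reports 90.6 × 0.16 = 14.496
  Discussion 49 × 0.08 = 3.92
  Homework 100 × 0.1 = 10
  Participation 83 × 0.23 = 19.09
Sum = 80.171
80.171 is ≥ 80 and < 90 → B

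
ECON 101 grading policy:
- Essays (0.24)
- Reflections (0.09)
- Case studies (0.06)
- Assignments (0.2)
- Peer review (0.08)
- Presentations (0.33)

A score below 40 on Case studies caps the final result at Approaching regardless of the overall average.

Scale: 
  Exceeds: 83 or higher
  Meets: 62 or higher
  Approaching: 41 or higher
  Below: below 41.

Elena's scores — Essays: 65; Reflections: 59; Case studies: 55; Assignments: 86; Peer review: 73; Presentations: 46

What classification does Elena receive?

Meets

Case studies score 55 ≥ 40: minimum met.
Weighted total:
  Essays 65 × 0.24 = 15.6
  Reflections 59 × 0.09 = 5.31
  Case studies 55 × 0.06 = 3.3
  Assignments 86 × 0.2 = 17.2
  Peer review 73 × 0.08 = 5.84
  Presentations 46 × 0.33 = 15.18
Sum = 62.43
62.43 is ≥ 62 and < 83 → Meets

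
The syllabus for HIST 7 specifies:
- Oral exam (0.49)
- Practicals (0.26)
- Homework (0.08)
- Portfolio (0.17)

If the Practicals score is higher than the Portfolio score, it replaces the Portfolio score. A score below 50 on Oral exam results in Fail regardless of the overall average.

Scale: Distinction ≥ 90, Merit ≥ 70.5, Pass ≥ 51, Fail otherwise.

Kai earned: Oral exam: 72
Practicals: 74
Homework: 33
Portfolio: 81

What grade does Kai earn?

Practicals (74) ≤ Portfolio (81), so Portfolio stays at 81.
Oral exam score 72 ≥ 50: minimum met.
Weighted total:
  Oral exam 72 × 0.49 = 35.28
  Practicals 74 × 0.26 = 19.24
  Homework 33 × 0.08 = 2.64
  Portfolio 81 × 0.17 = 13.77
Sum = 70.93
70.93 is ≥ 70.5 and < 90 → Merit

Merit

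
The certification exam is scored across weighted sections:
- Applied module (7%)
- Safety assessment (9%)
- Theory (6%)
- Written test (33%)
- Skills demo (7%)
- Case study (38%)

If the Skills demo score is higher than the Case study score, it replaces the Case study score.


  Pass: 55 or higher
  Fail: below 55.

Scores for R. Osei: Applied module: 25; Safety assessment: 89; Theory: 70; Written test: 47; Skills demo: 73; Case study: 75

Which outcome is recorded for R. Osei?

Skills demo (73) ≤ Case study (75), so Case study stays at 75.
Weighted total:
  Applied module 25 × 0.07 = 1.75
  Safety assessment 89 × 0.09 = 8.01
  Theory 70 × 0.06 = 4.2
  Written test 47 × 0.33 = 15.51
  Skills demo 73 × 0.07 = 5.11
  Case study 75 × 0.38 = 28.5
Sum = 63.08
63.08 ≥ 55 → Pass

Pass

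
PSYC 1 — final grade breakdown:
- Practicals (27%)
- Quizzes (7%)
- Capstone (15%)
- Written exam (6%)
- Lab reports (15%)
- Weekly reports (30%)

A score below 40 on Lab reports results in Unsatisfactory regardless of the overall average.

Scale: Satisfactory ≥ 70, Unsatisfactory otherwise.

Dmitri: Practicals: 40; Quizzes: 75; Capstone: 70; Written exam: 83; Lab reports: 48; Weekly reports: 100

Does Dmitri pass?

Lab reports score 48 ≥ 40: minimum met.
Weighted total:
  Practicals 40 × 0.27 = 10.8
  Quizzes 75 × 0.07 = 5.25
  Capstone 70 × 0.15 = 10.5
  Written exam 83 × 0.06 = 4.98
  Lab reports 48 × 0.15 = 7.2
  Weekly reports 100 × 0.3 = 30
Sum = 68.73
68.73 < 70 → Unsatisfactory

Unsatisfactory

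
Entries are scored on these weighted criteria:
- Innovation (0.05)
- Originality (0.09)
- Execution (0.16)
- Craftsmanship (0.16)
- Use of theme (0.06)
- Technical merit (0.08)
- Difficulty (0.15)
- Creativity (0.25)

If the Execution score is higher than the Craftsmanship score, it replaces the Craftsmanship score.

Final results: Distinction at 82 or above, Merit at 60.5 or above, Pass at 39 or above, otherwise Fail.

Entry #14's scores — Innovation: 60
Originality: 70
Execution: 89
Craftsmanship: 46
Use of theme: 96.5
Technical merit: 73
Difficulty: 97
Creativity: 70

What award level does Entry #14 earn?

Merit

Execution (89) > Craftsmanship (46), so Craftsmanship counts as 89.
Weighted total:
  Innovation 60 × 0.05 = 3
  Originality 70 × 0.09 = 6.3
  Execution 89 × 0.16 = 14.24
  Craftsmanship 89 × 0.16 = 14.24
  Use of theme 96.5 × 0.06 = 5.79
  Technical merit 73 × 0.08 = 5.84
  Difficulty 97 × 0.15 = 14.55
  Creativity 70 × 0.25 = 17.5
Sum = 81.46
81.46 is ≥ 60.5 and < 82 → Merit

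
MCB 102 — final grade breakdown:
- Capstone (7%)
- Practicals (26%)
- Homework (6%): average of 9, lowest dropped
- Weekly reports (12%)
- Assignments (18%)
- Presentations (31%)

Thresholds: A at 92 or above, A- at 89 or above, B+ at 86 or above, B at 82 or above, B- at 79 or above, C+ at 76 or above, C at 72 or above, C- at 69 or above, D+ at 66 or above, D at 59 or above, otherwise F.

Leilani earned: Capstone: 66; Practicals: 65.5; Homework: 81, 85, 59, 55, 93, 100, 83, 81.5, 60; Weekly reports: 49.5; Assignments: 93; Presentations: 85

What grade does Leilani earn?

C

Homework: drop 55 → average of remaining 8 = 642.5/8 = 80.3125
Weighted total:
  Capstone 66 × 0.07 = 4.62
  Practicals 65.5 × 0.26 = 17.03
  Homework 80.3125 × 0.06 = 4.81875
  Weekly reports 49.5 × 0.12 = 5.94
  Assignments 93 × 0.18 = 16.74
  Presentations 85 × 0.31 = 26.35
Sum = 75.49875
75.49875 is ≥ 72 and < 76 → C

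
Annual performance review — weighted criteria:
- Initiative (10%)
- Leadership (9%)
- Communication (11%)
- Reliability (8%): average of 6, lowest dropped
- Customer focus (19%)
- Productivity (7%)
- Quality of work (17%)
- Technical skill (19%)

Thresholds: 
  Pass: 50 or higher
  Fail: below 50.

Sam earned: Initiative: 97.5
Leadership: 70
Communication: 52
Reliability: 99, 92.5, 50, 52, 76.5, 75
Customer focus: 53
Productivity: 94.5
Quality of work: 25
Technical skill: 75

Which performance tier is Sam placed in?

Reliability: drop 50 → average of remaining 5 = 395/5 = 79
Weighted total:
  Initiative 97.5 × 0.1 = 9.75
  Leadership 70 × 0.09 = 6.3
  Communication 52 × 0.11 = 5.72
  Reliability 79 × 0.08 = 6.32
  Customer focus 53 × 0.19 = 10.07
  Productivity 94.5 × 0.07 = 6.615
  Quality of work 25 × 0.17 = 4.25
  Technical skill 75 × 0.19 = 14.25
Sum = 63.275
63.275 ≥ 50 → Pass

Pass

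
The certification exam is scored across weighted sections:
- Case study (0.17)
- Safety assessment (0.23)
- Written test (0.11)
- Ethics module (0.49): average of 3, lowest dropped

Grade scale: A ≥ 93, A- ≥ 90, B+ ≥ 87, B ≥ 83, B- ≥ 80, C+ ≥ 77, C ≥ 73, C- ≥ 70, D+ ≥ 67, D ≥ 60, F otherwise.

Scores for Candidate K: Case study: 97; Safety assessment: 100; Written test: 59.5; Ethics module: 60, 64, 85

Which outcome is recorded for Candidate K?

Ethics module: drop 60 → average of remaining 2 = 149/2 = 74.5
Weighted total:
  Case study 97 × 0.17 = 16.49
  Safety assessment 100 × 0.23 = 23
  Written test 59.5 × 0.11 = 6.545
  Ethics module 74.5 × 0.49 = 36.505
Sum = 82.54
82.54 is ≥ 80 and < 83 → B-

B-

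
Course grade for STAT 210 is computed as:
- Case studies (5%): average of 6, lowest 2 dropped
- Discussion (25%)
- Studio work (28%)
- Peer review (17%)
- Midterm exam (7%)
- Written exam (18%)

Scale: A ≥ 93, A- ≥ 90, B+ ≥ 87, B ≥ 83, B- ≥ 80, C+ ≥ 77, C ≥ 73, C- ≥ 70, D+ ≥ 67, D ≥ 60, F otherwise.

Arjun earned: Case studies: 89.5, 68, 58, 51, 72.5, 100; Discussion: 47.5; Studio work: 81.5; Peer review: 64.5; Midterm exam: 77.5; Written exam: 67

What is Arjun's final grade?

D+

Case studies: drop 51, 58 → average of remaining 4 = 330/4 = 82.5
Weighted total:
  Case studies 82.5 × 0.05 = 4.125
  Discussion 47.5 × 0.25 = 11.875
  Studio work 81.5 × 0.28 = 22.82
  Peer review 64.5 × 0.17 = 10.965
  Midterm exam 77.5 × 0.07 = 5.425
  Written exam 67 × 0.18 = 12.06
Sum = 67.27
67.27 is ≥ 67 and < 70 → D+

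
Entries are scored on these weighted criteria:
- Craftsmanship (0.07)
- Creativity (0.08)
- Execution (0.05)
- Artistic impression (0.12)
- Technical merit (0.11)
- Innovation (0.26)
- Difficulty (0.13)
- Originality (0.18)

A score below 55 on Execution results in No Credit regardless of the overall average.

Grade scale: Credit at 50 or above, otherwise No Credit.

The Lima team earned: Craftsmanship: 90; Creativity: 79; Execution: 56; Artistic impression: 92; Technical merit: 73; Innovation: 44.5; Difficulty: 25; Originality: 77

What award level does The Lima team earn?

Credit

Execution score 56 ≥ 55: minimum met.
Weighted total:
  Craftsmanship 90 × 0.07 = 6.3
  Creativity 79 × 0.08 = 6.32
  Execution 56 × 0.05 = 2.8
  Artistic impression 92 × 0.12 = 11.04
  Technical merit 73 × 0.11 = 8.03
  Innovation 44.5 × 0.26 = 11.57
  Difficulty 25 × 0.13 = 3.25
  Originality 77 × 0.18 = 13.86
Sum = 63.17
63.17 ≥ 50 → Credit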